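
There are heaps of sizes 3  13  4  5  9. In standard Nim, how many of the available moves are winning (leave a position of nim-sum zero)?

Bitwise XOR of the heap sizes:
  0011  (3)
  1101  (13)
  0100  (4)
  0101  (5)
  1001  (9)
  ----
  0110  (6)
The overall nim-sum is X = 6. A heap of size p has a winning move iff p XOR X < p (reduce it to p XOR X).
  3: 3 XOR 6 = 5 ≥ 3 — no move.
  13: 13 XOR 6 = 11 < 13 — winning move (to 11).
  4: 4 XOR 6 = 2 < 4 — winning move (to 2).
  5: 5 XOR 6 = 3 < 5 — winning move (to 3).
  9: 9 XOR 6 = 15 ≥ 9 — no move.
That gives 3 winning moves.

3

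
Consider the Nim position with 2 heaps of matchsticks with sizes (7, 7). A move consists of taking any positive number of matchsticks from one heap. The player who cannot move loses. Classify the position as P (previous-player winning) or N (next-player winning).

P-position

Bitwise XOR of the heap sizes:
  111  (7)
  111  (7)
  ---
  000  (0)
The nim-sum is 0, so this is a P-position: the player to move is in a losing position under optimal play.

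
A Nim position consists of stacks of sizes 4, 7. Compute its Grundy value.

3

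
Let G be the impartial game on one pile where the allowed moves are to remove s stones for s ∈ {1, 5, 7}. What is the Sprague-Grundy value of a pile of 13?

1

Grundy values for subtraction set {1, 5, 7}:
g(0) = mex{} = 0
g(1) = mex{0} = 1
g(2) = mex{1} = 0
g(3) = mex{0} = 1
g(4) = mex{1} = 0
g(5) = mex{0} = 1
g(6) = mex{1} = 0
g(7) = mex{0} = 1
g(8) = mex{1} = 0
g(9) = mex{0} = 1
g(10) = mex{1} = 0
g(11) = mex{0} = 1
g(12) = mex{1} = 0
g(13) = mex{0} = 1
So g(13) = 1.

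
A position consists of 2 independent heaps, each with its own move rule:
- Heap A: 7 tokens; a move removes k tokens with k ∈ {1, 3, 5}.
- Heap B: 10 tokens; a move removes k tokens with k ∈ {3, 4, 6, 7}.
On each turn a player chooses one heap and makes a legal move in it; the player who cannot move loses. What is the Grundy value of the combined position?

For heap A, compute g(0), g(1), … with moves {1, 3, 5}:
g(0) = mex{} = 0
g(1) = mex{0} = 1
g(2) = mex{1} = 0
g(3) = mex{0} = 1
g(4) = mex{1} = 0
g(5) = mex{0} = 1
g(6) = mex{1} = 0
g(7) = mex{0} = 1
So g(7) = 1.
Grundy values for heap B (subtraction set {3, 4, 6, 7}):
g(0) = mex{} = 0
g(1) = mex{} = 0
g(2) = mex{} = 0
g(3) = mex{0} = 1
g(4) = mex{0} = 1
g(5) = mex{0} = 1
g(6) = mex{0,1} = 2
g(7) = mex{0,1} = 2
g(8) = mex{0,1} = 2
g(9) = mex{0,1,2} = 3
g(10) = mex{1,2} = 0
So g(10) = 0.
The value of a disjunctive sum is the nim-sum of the parts.
Combined value = 1 XOR 0 = 1.

1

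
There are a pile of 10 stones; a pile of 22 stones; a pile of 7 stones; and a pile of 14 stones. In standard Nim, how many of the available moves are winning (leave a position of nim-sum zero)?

1

Nim-sum: 10 ^ 22 ^ 7 ^ 14 = 21.
The overall nim-sum is X = 21. A pile of size p has a winning move iff p XOR X < p (reduce it to p XOR X).
  10: 10 XOR 21 = 31 ≥ 10 — no move.
  22: 22 XOR 21 = 3 < 22 — winning move (to 3).
  7: 7 XOR 21 = 18 ≥ 7 — no move.
  14: 14 XOR 21 = 27 ≥ 14 — no move.
That gives 1 winning move.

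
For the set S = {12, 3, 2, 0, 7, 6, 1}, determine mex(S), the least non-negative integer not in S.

The values 0, 1, 2, 3 are all present; 4 is the first non-negative integer missing from the set.

4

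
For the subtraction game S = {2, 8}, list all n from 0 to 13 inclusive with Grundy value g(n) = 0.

0, 1, 4, 5, 10, 11

Build the Grundy sequence with g(k) = mex{g(k−s) : s ∈ {2, 8}, s ≤ k}:
g(0) = mex{} = 0
g(1) = mex{} = 0
g(2) = mex{0} = 1
g(3) = mex{0} = 1
g(4) = mex{1} = 0
g(5) = mex{1} = 0
g(6) = mex{0} = 1
g(7) = mex{0} = 1
g(8) = mex{0,1} = 2
g(9) = mex{0,1} = 2
g(10) = mex{1,2} = 0
g(11) = mex{1,2} = 0
g(12) = mex{0} = 1
g(13) = mex{0} = 1
The P-positions (g = 0) in 0..13 are 0, 1, 4, 5, 10, 11.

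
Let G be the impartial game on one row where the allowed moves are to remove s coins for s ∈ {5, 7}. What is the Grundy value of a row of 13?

0

Build the Grundy sequence with g(k) = mex{g(k−s) : s ∈ {5, 7}, s ≤ k}:
g(0) = mex{} = 0
g(1) = mex{} = 0
g(2) = mex{} = 0
g(3) = mex{} = 0
g(4) = mex{} = 0
g(5) = mex{0} = 1
g(6) = mex{0} = 1
g(7) = mex{0} = 1
g(8) = mex{0} = 1
g(9) = mex{0} = 1
g(10) = mex{0,1} = 2
g(11) = mex{0,1} = 2
g(12) = mex{1} = 0
g(13) = mex{1} = 0
So g(13) = 0.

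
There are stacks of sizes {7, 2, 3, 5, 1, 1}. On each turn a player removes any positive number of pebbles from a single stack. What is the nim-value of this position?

3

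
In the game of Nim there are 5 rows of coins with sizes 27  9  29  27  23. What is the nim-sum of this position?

3

Compute the nim-sum pairwise:
27 XOR 9 = 18
18 XOR 29 = 15
15 XOR 27 = 20
20 XOR 23 = 3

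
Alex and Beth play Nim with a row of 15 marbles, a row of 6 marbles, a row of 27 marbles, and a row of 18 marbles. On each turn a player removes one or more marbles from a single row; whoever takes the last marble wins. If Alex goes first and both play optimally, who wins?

Beth wins

Compute the nim-sum pairwise:
15 ⊕ 6 = 9
9 ⊕ 27 = 18
18 ⊕ 18 = 0
The nim-sum is 0, so this is a P-position: the player to move is in a losing position under optimal play; Alex is about to move from it and so loses — Beth wins.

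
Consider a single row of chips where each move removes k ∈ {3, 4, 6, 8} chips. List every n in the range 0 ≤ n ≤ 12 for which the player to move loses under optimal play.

Grundy values for subtraction set {3, 4, 6, 8}:
g(0) = mex{} = 0
g(1) = mex{} = 0
g(2) = mex{} = 0
g(3) = mex{0} = 1
g(4) = mex{0} = 1
g(5) = mex{0} = 1
g(6) = mex{0,1} = 2
g(7) = mex{0,1} = 2
g(8) = mex{0,1} = 2
g(9) = mex{0,1,2} = 3
g(10) = mex{0,1,2} = 3
g(11) = mex{1,2} = 0
g(12) = mex{1,2,3} = 0
The P-positions (g = 0) in 0..12 are 0, 1, 2, 11, 12.

0, 1, 2, 11, 12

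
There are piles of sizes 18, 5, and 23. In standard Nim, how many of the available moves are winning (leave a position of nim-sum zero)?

0

Compute the nim-sum pairwise:
18 ^ 5 = 23
23 ^ 23 = 0
The nim-sum is already 0, so every move leaves a nonzero nim-sum — there are no winning moves.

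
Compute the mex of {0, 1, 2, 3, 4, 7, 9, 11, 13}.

5

The values 0, 1, 2, 3, 4 are all present; 5 is the first non-negative integer missing from the set.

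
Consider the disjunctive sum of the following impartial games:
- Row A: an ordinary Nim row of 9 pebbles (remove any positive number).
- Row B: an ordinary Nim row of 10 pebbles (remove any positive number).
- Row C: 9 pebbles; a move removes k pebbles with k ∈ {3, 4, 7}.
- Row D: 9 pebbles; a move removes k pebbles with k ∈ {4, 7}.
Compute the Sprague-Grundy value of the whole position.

Row A is a plain Nim row of size 9, so its Grundy value is 9.
Row B is a plain Nim row of size 10, so its Grundy value is 10.
For row C, compute g(0), g(1), … with moves {3, 4, 7}:
k:     0  1  2  3  4  5  6  7  8  9
g(k):  0  0  0  1  1  1  2  2  2  3
So g(9) = 3.
Grundy values for row D (subtraction set {4, 7}):
k:     0  1  2  3  4  5  6  7  8  9
g(k):  0  0  0  0  1  1  1  1  2  2
So g(9) = 2.
By the Sprague-Grundy theorem, the Grundy value of a sum of independent games is the XOR of the component values.
Combined value = 9 XOR 10 XOR 3 XOR 2 = 2.

2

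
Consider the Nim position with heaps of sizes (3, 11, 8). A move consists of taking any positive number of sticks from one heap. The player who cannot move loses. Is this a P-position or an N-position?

Nim-sum: 3 XOR 11 XOR 8 = 0.
The nim-sum is 0, so this is a P-position: the player to move is in a losing position under optimal play.

P-position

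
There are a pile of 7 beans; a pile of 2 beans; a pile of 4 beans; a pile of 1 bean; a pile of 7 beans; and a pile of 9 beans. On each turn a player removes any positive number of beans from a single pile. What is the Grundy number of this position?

Compute the nim-sum pairwise:
7 ^ 2 = 5
5 ^ 4 = 1
1 ^ 1 = 0
0 ^ 7 = 7
7 ^ 9 = 14

14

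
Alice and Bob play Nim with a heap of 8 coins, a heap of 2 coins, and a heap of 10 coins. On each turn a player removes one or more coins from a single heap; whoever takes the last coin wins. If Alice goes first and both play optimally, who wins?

Bob wins

Bitwise XOR of the heap sizes:
  1000  (8)
  0010  (2)
  1010  (10)
  ----
  0000  (0)
The nim-sum is 0, so this is a P-position: the player to move is in a losing position under optimal play; Alice is about to move from it and so loses — Bob wins.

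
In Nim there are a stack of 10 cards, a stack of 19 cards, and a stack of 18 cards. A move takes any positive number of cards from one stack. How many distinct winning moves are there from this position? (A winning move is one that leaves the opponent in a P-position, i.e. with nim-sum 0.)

1

Compute the nim-sum pairwise:
10 XOR 19 = 25
25 XOR 18 = 11
The overall nim-sum is X = 11. A stack of size p has a winning move iff p XOR X < p (reduce it to p XOR X).
  10: 10 XOR 11 = 1 < 10 — winning move (to 1).
  19: 19 XOR 11 = 24 ≥ 19 — no move.
  18: 18 XOR 11 = 25 ≥ 18 — no move.
That gives 1 winning move.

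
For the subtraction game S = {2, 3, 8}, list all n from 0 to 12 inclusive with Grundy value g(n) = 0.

Compute g(0), g(1), … for moves {2, 3, 8}:
k:     0  1  2  3  4  5  6  7  8  9 10 11 12
g(k):  0  0  1  1  2  0  0  1  1  2  0  0  1
The P-positions (g = 0) in 0..12 are 0, 1, 5, 6, 10, 11.

0, 1, 5, 6, 10, 11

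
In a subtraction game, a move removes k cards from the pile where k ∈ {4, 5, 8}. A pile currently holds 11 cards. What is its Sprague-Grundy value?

Grundy values for subtraction set {4, 5, 8}:
k:     0  1  2  3  4  5  6  7  8  9 10 11
g(k):  0  0  0  0  1  1  1  1  2  2  2  2
So g(11) = 2.

2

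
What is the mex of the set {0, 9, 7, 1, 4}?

2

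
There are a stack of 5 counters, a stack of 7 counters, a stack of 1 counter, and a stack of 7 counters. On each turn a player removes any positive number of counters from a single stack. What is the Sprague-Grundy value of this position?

4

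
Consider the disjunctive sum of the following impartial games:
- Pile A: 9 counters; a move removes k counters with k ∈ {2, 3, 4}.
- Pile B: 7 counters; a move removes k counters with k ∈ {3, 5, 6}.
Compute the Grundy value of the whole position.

3

Build the Grundy sequence for pile A with g(k) = mex{g(k−s) : s ∈ {2, 3, 4}, s ≤ k}:
k:     0  1  2  3  4  5  6  7  8  9
g(k):  0  0  1  1  2  2  0  0  1  1
So g(9) = 1.
Grundy values for pile B (subtraction set {3, 5, 6}):
g(0) = mex{} = 0
g(1) = mex{} = 0
g(2) = mex{} = 0
g(3) = mex{0} = 1
g(4) = mex{0} = 1
g(5) = mex{0} = 1
g(6) = mex{0,1} = 2
g(7) = mex{0,1} = 2
So g(7) = 2.
The value of a disjunctive sum is the nim-sum of the parts.
Combined value = 1 ⊕ 2 = 3.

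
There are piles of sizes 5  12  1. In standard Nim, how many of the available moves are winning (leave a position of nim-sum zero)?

1

Compute the nim-sum pairwise:
5 ⊕ 12 = 9
9 ⊕ 1 = 8
The overall nim-sum is X = 8. A pile of size p has a winning move iff p XOR X < p (reduce it to p XOR X).
  5: 5 XOR 8 = 13 ≥ 5 — no move.
  12: 12 XOR 8 = 4 < 12 — winning move (to 4).
  1: 1 XOR 8 = 9 ≥ 1 — no move.
That gives 1 winning move.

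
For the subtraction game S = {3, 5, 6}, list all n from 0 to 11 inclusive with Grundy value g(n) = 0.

0, 1, 2, 9, 10, 11

Grundy values for subtraction set {3, 5, 6}:
g(0) = mex{} = 0
g(1) = mex{} = 0
g(2) = mex{} = 0
g(3) = mex{0} = 1
g(4) = mex{0} = 1
g(5) = mex{0} = 1
g(6) = mex{0,1} = 2
g(7) = mex{0,1} = 2
g(8) = mex{0,1} = 2
g(9) = mex{1,2} = 0
g(10) = mex{1,2} = 0
g(11) = mex{1,2} = 0
The P-positions (g = 0) in 0..11 are 0, 1, 2, 9, 10, 11.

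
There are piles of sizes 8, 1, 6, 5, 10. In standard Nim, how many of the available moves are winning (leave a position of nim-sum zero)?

0

Compute the nim-sum pairwise:
8 XOR 1 = 9
9 XOR 6 = 15
15 XOR 5 = 10
10 XOR 10 = 0
The nim-sum is already 0, so every move leaves a nonzero nim-sum — there are no winning moves.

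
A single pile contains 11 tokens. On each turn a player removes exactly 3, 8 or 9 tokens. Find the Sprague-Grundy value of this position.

3

Compute g(0), g(1), … for moves {3, 8, 9}:
k:     0  1  2  3  4  5  6  7  8  9 10 11
g(k):  0  0  0  1  1  1  0  0  2  1  1  3
So g(11) = 3.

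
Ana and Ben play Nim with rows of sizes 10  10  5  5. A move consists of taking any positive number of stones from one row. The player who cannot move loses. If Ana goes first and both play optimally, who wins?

Ben wins

In binary:
  1010  (10)
  1010  (10)
  0101  (5)
  0101  (5)
  ----
  0000  (0)
The nim-sum is 0, so this is a P-position: the player to move is in a losing position under optimal play; Ana is about to move from it and so loses — Ben wins.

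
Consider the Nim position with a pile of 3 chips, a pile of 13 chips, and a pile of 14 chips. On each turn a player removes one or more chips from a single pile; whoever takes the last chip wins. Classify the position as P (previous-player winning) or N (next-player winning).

Compute the nim-sum pairwise:
3 XOR 13 = 14
14 XOR 14 = 0
The nim-sum is 0, so this is a P-position: the player to move is in a losing position under optimal play.

P-position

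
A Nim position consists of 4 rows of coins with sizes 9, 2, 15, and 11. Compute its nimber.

15

Bitwise XOR of the heap sizes:
  1001  (9)
  0010  (2)
  1111  (15)
  1011  (11)
  ----
  1111  (15)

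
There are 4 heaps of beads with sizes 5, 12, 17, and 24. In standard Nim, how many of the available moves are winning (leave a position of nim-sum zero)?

0

In binary:
  00101  (5)
  01100  (12)
  10001  (17)
  11000  (24)
  -----
  00000  (0)
The nim-sum is already 0, so every move leaves a nonzero nim-sum — there are no winning moves.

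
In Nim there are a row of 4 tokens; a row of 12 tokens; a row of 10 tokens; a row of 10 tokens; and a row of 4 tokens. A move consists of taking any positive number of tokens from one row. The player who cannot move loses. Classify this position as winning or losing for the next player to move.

Winning position

Compute the nim-sum pairwise:
4 XOR 12 = 8
8 XOR 10 = 2
2 XOR 10 = 8
8 XOR 4 = 12
The nim-sum is 12 ≠ 0, so this is an N-position: the player to move can win.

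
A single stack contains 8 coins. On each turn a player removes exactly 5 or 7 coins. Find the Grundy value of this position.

Build the Grundy sequence with g(k) = mex{g(k−s) : s ∈ {5, 7}, s ≤ k}:
k:     0  1  2  3  4  5  6  7  8
g(k):  0  0  0  0  0  1  1  1  1
So g(8) = 1.

1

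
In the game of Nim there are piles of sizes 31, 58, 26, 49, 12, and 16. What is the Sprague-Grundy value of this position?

18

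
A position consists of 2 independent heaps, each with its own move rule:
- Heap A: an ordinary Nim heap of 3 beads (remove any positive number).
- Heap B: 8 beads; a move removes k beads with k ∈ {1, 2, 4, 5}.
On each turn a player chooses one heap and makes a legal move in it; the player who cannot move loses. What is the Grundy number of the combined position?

1

Heap A is a plain Nim heap of size 3, so its Grundy value is 3.
Grundy values for heap B (subtraction set {1, 2, 4, 5}):
g(0) = mex{} = 0
g(1) = mex{0} = 1
g(2) = mex{0,1} = 2
g(3) = mex{1,2} = 0
g(4) = mex{0,2} = 1
g(5) = mex{0,1} = 2
g(6) = mex{1,2} = 0
g(7) = mex{0,2} = 1
g(8) = mex{0,1} = 2
So g(8) = 2.
The value of a disjunctive sum is the nim-sum of the parts.
Combined value = 3 XOR 2 = 1.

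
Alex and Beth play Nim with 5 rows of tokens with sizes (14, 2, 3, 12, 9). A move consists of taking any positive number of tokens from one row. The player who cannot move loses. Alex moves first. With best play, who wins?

Nim-sum: 14 ⊕ 2 ⊕ 3 ⊕ 12 ⊕ 9 = 10.
The nim-sum is 10 ≠ 0, so this is an N-position: the player to move can win; Alex has a winning move.

Alex wins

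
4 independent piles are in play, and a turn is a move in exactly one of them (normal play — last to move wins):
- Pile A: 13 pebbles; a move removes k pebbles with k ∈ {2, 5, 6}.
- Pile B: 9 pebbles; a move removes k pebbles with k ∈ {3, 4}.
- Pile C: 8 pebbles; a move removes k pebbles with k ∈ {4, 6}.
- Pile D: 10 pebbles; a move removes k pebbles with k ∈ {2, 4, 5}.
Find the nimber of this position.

Grundy values for pile A (subtraction set {2, 5, 6}):
k:     0  1  2  3  4  5  6  7  8  9 10 11 12 13
g(k):  0  0  1  1  0  2  1  3  0  2  1  0  0  1
So g(13) = 1.
For pile B, compute g(0), g(1), … with moves {3, 4}:
k:     0  1  2  3  4  5  6  7  8  9
g(k):  0  0  0  1  1  1  2  0  0  0
So g(9) = 0.
For pile C, compute g(0), g(1), … with moves {4, 6}:
k:     0  1  2  3  4  5  6  7  8
g(k):  0  0  0  0  1  1  1  1  2
So g(8) = 2.
For pile D, compute g(0), g(1), … with moves {2, 4, 5}:
g(0) = mex{} = 0
g(1) = mex{} = 0
g(2) = mex{0} = 1
g(3) = mex{0} = 1
g(4) = mex{0,1} = 2
g(5) = mex{0,1} = 2
g(6) = mex{0,1,2} = 3
g(7) = mex{1,2} = 0
g(8) = mex{1,2,3} = 0
g(9) = mex{0,2} = 1
g(10) = mex{0,2,3} = 1
So g(10) = 1.
The value of a disjunctive sum is the nim-sum of the parts.
Combined value = 1 XOR 0 XOR 2 XOR 1 = 2.

2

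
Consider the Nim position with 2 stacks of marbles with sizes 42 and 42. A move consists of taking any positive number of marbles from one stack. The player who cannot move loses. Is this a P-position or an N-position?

Compute the nim-sum pairwise:
42 XOR 42 = 0
The nim-sum is 0, so this is a P-position: the player to move is in a losing position under optimal play.

P-position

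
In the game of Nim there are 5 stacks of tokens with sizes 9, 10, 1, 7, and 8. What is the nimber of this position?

Nim-sum: 9 ⊕ 10 ⊕ 1 ⊕ 7 ⊕ 8 = 13.

13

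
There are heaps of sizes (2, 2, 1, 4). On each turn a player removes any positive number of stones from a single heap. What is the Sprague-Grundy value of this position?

5

Compute the nim-sum pairwise:
2 ^ 2 = 0
0 ^ 1 = 1
1 ^ 4 = 5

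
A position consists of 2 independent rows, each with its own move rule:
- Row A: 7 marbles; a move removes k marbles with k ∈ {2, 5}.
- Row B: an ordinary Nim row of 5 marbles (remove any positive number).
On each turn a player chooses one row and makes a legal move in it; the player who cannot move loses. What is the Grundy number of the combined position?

5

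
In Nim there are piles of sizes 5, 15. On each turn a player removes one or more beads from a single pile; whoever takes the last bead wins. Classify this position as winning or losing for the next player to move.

Write each in binary and XOR column by column:
  0101  (5)
  1111  (15)
  ----
  1010  (10)
The nim-sum is 10 ≠ 0, so this is an N-position: the player to move can win.

Winning position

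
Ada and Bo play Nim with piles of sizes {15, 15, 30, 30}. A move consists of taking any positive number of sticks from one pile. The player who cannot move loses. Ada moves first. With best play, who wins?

Bo wins

Compute the nim-sum pairwise:
15 ^ 15 = 0
0 ^ 30 = 30
30 ^ 30 = 0
The nim-sum is 0, so this is a P-position: the player to move is in a losing position under optimal play; Ada is about to move from it and so loses — Bo wins.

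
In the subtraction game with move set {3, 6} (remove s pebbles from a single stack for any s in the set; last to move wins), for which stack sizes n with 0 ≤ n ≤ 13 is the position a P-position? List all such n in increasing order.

0, 1, 2, 9, 10, 11

Compute g(0), g(1), … for moves {3, 6}:
g(0) = mex{} = 0
g(1) = mex{} = 0
g(2) = mex{} = 0
g(3) = mex{0} = 1
g(4) = mex{0} = 1
g(5) = mex{0} = 1
g(6) = mex{0,1} = 2
g(7) = mex{0,1} = 2
g(8) = mex{0,1} = 2
g(9) = mex{1,2} = 0
g(10) = mex{1,2} = 0
g(11) = mex{1,2} = 0
g(12) = mex{0,2} = 1
g(13) = mex{0,2} = 1
The P-positions (g = 0) in 0..13 are 0, 1, 2, 9, 10, 11.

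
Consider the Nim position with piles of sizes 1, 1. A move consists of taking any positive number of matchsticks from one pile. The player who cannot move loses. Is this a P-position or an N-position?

Write each in binary and XOR column by column:
  1  (1)
  1  (1)
  -
  0  (0)
The nim-sum is 0, so this is a P-position: the player to move is in a losing position under optimal play.

P-position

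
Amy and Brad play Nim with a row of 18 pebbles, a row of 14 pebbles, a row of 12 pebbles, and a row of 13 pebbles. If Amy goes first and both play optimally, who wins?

Amy wins

Compute the nim-sum pairwise:
18 ⊕ 14 = 28
28 ⊕ 12 = 16
16 ⊕ 13 = 29
The nim-sum is 29 ≠ 0, so this is an N-position: the player to move can win; Amy has a winning move.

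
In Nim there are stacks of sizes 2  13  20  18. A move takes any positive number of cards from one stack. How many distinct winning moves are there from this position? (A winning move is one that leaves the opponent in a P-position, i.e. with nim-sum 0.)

1

Compute the nim-sum pairwise:
2 ⊕ 13 = 15
15 ⊕ 20 = 27
27 ⊕ 18 = 9
The overall nim-sum is X = 9. A stack of size p has a winning move iff p XOR X < p (reduce it to p XOR X).
  2: 2 XOR 9 = 11 ≥ 2 — no move.
  13: 13 XOR 9 = 4 < 13 — winning move (to 4).
  20: 20 XOR 9 = 29 ≥ 20 — no move.
  18: 18 XOR 9 = 27 ≥ 18 — no move.
That gives 1 winning move.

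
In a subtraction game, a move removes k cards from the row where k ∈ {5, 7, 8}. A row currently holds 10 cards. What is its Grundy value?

Grundy values for subtraction set {5, 7, 8}:
g(0) = mex{} = 0
g(1) = mex{} = 0
g(2) = mex{} = 0
g(3) = mex{} = 0
g(4) = mex{} = 0
g(5) = mex{0} = 1
g(6) = mex{0} = 1
g(7) = mex{0} = 1
g(8) = mex{0} = 1
g(9) = mex{0} = 1
g(10) = mex{0,1} = 2
So g(10) = 2.

2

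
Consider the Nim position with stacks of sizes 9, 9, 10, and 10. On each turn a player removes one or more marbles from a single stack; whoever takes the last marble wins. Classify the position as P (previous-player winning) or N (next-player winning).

Bitwise XOR of the heap sizes:
  1001  (9)
  1001  (9)
  1010  (10)
  1010  (10)
  ----
  0000  (0)
The nim-sum is 0, so this is a P-position: the player to move is in a losing position under optimal play.

P-position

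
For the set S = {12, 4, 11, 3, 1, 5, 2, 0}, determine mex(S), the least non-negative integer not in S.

The values 0, 1, 2, 3, 4, 5 are all present; 6 is the first non-negative integer missing from the set.

6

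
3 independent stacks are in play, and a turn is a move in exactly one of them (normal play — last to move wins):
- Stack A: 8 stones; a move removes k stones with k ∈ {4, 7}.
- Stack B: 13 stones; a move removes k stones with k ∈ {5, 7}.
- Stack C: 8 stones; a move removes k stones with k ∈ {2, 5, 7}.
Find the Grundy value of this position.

Build the Grundy sequence for stack A with g(k) = mex{g(k−s) : s ∈ {4, 7}, s ≤ k}:
g(0) = mex{} = 0
g(1) = mex{} = 0
g(2) = mex{} = 0
g(3) = mex{} = 0
g(4) = mex{0} = 1
g(5) = mex{0} = 1
g(6) = mex{0} = 1
g(7) = mex{0} = 1
g(8) = mex{0,1} = 2
So g(8) = 2.
Grundy values for stack B (subtraction set {5, 7}):
k:     0  1  2  3  4  5  6  7  8  9 10 11 12 13
g(k):  0  0  0  0  0  1  1  1  1  1  2  2  0  0
So g(13) = 0.
Build the Grundy sequence for stack C with g(k) = mex{g(k−s) : s ∈ {2, 5, 7}, s ≤ k}:
k:     0  1  2  3  4  5  6  7  8
g(k):  0  0  1  1  0  2  1  3  2
So g(8) = 2.
The value of a disjunctive sum is the nim-sum of the parts.
Combined value = 2 XOR 0 XOR 2 = 0.

0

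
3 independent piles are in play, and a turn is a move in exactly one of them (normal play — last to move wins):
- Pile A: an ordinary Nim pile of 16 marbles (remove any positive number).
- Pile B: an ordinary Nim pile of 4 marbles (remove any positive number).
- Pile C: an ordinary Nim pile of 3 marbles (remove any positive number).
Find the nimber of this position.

23

Pile A is a plain Nim pile of size 16, so its Grundy value is 16.
Pile B is a plain Nim pile of size 4, so its Grundy value is 4.
Pile C is a plain Nim pile of size 3, so its Grundy value is 3.
By the Sprague-Grundy theorem, the Grundy value of a sum of independent games is the XOR of the component values.
Combined value = 16 XOR 4 XOR 3 = 23.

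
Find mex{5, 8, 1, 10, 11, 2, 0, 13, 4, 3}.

6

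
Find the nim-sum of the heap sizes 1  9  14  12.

Bitwise XOR of the heap sizes:
  0001  (1)
  1001  (9)
  1110  (14)
  1100  (12)
  ----
  1010  (10)

10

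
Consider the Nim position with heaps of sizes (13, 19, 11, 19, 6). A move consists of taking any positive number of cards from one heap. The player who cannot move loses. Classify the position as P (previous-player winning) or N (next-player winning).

In binary:
  01101  (13)
  10011  (19)
  01011  (11)
  10011  (19)
  00110  (6)
  -----
  00000  (0)
The nim-sum is 0, so this is a P-position: the player to move is in a losing position under optimal play.

P-position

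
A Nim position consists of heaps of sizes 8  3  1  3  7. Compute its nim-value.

14

Nim-sum: 8 XOR 3 XOR 1 XOR 3 XOR 7 = 14.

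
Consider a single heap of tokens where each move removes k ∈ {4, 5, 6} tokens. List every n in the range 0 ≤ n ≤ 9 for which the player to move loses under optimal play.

0, 1, 2, 3

Grundy values for subtraction set {4, 5, 6}:
g(0) = mex{} = 0
g(1) = mex{} = 0
g(2) = mex{} = 0
g(3) = mex{} = 0
g(4) = mex{0} = 1
g(5) = mex{0} = 1
g(6) = mex{0} = 1
g(7) = mex{0} = 1
g(8) = mex{0,1} = 2
g(9) = mex{0,1} = 2
The P-positions (g = 0) in 0..9 are 0, 1, 2, 3.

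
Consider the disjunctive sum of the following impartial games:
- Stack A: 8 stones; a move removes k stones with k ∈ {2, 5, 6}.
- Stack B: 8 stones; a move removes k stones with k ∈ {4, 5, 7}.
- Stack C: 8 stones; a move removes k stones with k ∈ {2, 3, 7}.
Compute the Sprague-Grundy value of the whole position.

3

For stack A, compute g(0), g(1), … with moves {2, 5, 6}:
g(0) = mex{} = 0
g(1) = mex{} = 0
g(2) = mex{0} = 1
g(3) = mex{0} = 1
g(4) = mex{1} = 0
g(5) = mex{0,1} = 2
g(6) = mex{0} = 1
g(7) = mex{0,1,2} = 3
g(8) = mex{1} = 0
So g(8) = 0.
Grundy values for stack B (subtraction set {4, 5, 7}):
k:     0  1  2  3  4  5  6  7  8
g(k):  0  0  0  0  1  1  1  1  2
So g(8) = 2.
Grundy values for stack C (subtraction set {2, 3, 7}):
k:     0  1  2  3  4  5  6  7  8
g(k):  0  0  1  1  2  0  0  1  1
So g(8) = 1.
The value of a disjunctive sum is the nim-sum of the parts.
Combined value = 0 ⊕ 2 ⊕ 1 = 3.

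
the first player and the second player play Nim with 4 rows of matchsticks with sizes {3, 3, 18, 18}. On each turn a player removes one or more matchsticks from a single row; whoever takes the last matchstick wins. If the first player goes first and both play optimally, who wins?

the second player wins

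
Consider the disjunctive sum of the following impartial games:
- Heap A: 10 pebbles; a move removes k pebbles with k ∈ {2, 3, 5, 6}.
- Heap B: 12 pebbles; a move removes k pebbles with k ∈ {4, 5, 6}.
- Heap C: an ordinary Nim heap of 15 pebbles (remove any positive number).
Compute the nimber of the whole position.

Grundy values for heap A (subtraction set {2, 3, 5, 6}):
k:     0  1  2  3  4  5  6  7  8  9 10
g(k):  0  0  1  1  2  2  3  3  0  0  1
So g(10) = 1.
Build the Grundy sequence for heap B with g(k) = mex{g(k−s) : s ∈ {4, 5, 6}, s ≤ k}:
k:     0  1  2  3  4  5  6  7  8  9 10 11 12
g(k):  0  0  0  0  1  1  1  1  2  2  0  0  0
So g(12) = 0.
Heap C is a plain Nim heap of size 15, so its Grundy value is 15.
The value of a disjunctive sum is the nim-sum of the parts.
Combined value = 1 ⊕ 0 ⊕ 15 = 14.

14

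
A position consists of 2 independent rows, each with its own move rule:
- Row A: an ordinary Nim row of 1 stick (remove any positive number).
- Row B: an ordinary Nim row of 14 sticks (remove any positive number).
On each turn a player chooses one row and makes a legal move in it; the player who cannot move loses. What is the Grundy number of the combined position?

Row A is a plain Nim row of size 1, so its Grundy value is 1.
Row B is a plain Nim row of size 14, so its Grundy value is 14.
The value of a disjunctive sum is the nim-sum of the parts.
Combined value = 1 XOR 14 = 15.

15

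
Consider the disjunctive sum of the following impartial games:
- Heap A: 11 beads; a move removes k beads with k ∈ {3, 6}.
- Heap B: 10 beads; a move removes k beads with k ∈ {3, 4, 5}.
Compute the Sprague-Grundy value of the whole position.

Grundy values for heap A (subtraction set {3, 6}):
k:     0  1  2  3  4  5  6  7  8  9 10 11
g(k):  0  0  0  1  1  1  2  2  2  0  0  0
So g(11) = 0.
For heap B, compute g(0), g(1), … with moves {3, 4, 5}:
k:     0  1  2  3  4  5  6  7  8  9 10
g(k):  0  0  0  1  1  1  2  2  0  0  0
So g(10) = 0.
By the Sprague-Grundy theorem, the Grundy value of a sum of independent games is the XOR of the component values.
Combined value = 0 ⊕ 0 = 0.

0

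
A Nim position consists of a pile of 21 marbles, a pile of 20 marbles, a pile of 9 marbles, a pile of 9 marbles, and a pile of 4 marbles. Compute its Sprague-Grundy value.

5

Nim-sum: 21 ^ 20 ^ 9 ^ 9 ^ 4 = 5.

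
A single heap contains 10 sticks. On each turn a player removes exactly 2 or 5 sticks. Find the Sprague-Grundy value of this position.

1

Grundy values for subtraction set {2, 5}:
k:     0  1  2  3  4  5  6  7  8  9 10
g(k):  0  0  1  1  0  2  1  0  0  1  1
So g(10) = 1.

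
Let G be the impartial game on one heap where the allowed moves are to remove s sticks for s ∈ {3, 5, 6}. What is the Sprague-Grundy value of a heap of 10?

0

Grundy values for subtraction set {3, 5, 6}:
g(0) = mex{} = 0
g(1) = mex{} = 0
g(2) = mex{} = 0
g(3) = mex{0} = 1
g(4) = mex{0} = 1
g(5) = mex{0} = 1
g(6) = mex{0,1} = 2
g(7) = mex{0,1} = 2
g(8) = mex{0,1} = 2
g(9) = mex{1,2} = 0
g(10) = mex{1,2} = 0
So g(10) = 0.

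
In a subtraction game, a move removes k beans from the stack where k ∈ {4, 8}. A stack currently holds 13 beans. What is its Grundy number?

0

Build the Grundy sequence with g(k) = mex{g(k−s) : s ∈ {4, 8}, s ≤ k}:
g(0) = mex{} = 0
g(1) = mex{} = 0
g(2) = mex{} = 0
g(3) = mex{} = 0
g(4) = mex{0} = 1
g(5) = mex{0} = 1
g(6) = mex{0} = 1
g(7) = mex{0} = 1
g(8) = mex{0,1} = 2
g(9) = mex{0,1} = 2
g(10) = mex{0,1} = 2
g(11) = mex{0,1} = 2
g(12) = mex{1,2} = 0
g(13) = mex{1,2} = 0
So g(13) = 0.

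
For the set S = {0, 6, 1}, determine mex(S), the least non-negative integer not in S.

2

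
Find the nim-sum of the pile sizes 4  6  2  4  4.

0

Write each in binary and XOR column by column:
  100  (4)
  110  (6)
  010  (2)
  100  (4)
  100  (4)
  ---
  000  (0)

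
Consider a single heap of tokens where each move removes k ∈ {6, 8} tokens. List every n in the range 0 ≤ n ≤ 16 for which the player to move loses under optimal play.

0, 1, 2, 3, 4, 5, 14, 15, 16

Grundy values for subtraction set {6, 8}:
k:     0  1  2  3  4  5  6  7  8  9 10 11 12 13 14 15 16
g(k):  0  0  0  0  0  0  1  1  1  1  1  1  2  2  0  0  0
The P-positions (g = 0) in 0..16 are 0, 1, 2, 3, 4, 5, 14, 15, 16.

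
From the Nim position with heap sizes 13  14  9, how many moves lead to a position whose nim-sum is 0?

Write each in binary and XOR column by column:
  1101  (13)
  1110  (14)
  1001  (9)
  ----
  1010  (10)
The overall nim-sum is X = 10. A heap of size p has a winning move iff p XOR X < p (reduce it to p XOR X).
  13: 13 XOR 10 = 7 < 13 — winning move (to 7).
  14: 14 XOR 10 = 4 < 14 — winning move (to 4).
  9: 9 XOR 10 = 3 < 9 — winning move (to 3).
That gives 3 winning moves.

3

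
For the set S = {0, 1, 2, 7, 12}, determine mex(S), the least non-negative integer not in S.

3

The values 0, 1, 2 are all present; 3 is the first non-negative integer missing from the set.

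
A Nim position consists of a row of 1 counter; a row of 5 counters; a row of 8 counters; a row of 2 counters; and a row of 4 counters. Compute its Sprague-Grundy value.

Nim-sum: 1 ^ 5 ^ 8 ^ 2 ^ 4 = 10.

10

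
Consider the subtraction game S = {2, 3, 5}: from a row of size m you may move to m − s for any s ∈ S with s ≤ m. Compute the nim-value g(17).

Grundy values for subtraction set {2, 3, 5}:
k:     0  1  2  3  4  5  6  7  8  9 10 11 12 13 14 15 16 17
g(k):  0  0  1  1  2  2  3  0  0  1  1  2  2  3  0  0  1  1
So g(17) = 1.

1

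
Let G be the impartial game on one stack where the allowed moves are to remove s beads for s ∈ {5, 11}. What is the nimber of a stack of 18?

0

Build the Grundy sequence with g(k) = mex{g(k−s) : s ∈ {5, 11}, s ≤ k}:
k:     0  1  2  3  4  5  6  7  8  9 10 11 12 13 14 15 16 17 18
g(k):  0  0  0  0  0  1  1  1  1  1  0  2  2  2  2  1  0  0  0
So g(18) = 0.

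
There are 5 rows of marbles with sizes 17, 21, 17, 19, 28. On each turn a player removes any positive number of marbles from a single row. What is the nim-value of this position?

In binary:
  10001  (17)
  10101  (21)
  10001  (17)
  10011  (19)
  11100  (28)
  -----
  11010  (26)

26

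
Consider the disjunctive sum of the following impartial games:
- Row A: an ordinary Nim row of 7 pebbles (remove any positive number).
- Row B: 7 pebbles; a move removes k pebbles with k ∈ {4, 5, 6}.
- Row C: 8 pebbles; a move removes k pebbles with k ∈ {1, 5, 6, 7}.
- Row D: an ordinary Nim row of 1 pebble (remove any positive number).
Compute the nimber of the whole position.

Row A is a plain Nim row of size 7, so its Grundy value is 7.
Grundy values for row B (subtraction set {4, 5, 6}):
g(0) = mex{} = 0
g(1) = mex{} = 0
g(2) = mex{} = 0
g(3) = mex{} = 0
g(4) = mex{0} = 1
g(5) = mex{0} = 1
g(6) = mex{0} = 1
g(7) = mex{0} = 1
So g(7) = 1.
Build the Grundy sequence for row C with g(k) = mex{g(k−s) : s ∈ {1, 5, 6, 7}, s ≤ k}:
k:     0  1  2  3  4  5  6  7  8
g(k):  0  1  0  1  0  1  2  3  2
So g(8) = 2.
Row D is a plain Nim row of size 1, so its Grundy value is 1.
The value of a disjunctive sum is the nim-sum of the parts.
Combined value = 7 ⊕ 1 ⊕ 2 ⊕ 1 = 5.

5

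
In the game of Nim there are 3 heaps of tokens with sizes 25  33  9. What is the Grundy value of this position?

49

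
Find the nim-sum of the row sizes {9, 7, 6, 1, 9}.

0

Bitwise XOR of the heap sizes:
  1001  (9)
  0111  (7)
  0110  (6)
  0001  (1)
  1001  (9)
  ----
  0000  (0)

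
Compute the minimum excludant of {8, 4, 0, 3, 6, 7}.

0 is in the set but 1 is not, so the mex is 1.

1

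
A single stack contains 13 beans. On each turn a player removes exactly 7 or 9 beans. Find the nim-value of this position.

1

Build the Grundy sequence with g(k) = mex{g(k−s) : s ∈ {7, 9}, s ≤ k}:
k:     0  1  2  3  4  5  6  7  8  9 10 11 12 13
g(k):  0  0  0  0  0  0  0  1  1  1  1  1  1  1
So g(13) = 1.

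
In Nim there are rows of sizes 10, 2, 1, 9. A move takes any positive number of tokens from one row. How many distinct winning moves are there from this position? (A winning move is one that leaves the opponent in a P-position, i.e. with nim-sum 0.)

0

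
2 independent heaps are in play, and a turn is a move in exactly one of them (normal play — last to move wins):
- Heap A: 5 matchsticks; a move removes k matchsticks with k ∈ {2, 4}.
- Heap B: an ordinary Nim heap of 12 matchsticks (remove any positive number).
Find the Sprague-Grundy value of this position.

Grundy values for heap A (subtraction set {2, 4}):
k:     0  1  2  3  4  5
g(k):  0  0  1  1  2  2
So g(5) = 2.
Heap B is a plain Nim heap of size 12, so its Grundy value is 12.
The value of a disjunctive sum is the nim-sum of the parts.
Combined value = 2 XOR 12 = 14.

14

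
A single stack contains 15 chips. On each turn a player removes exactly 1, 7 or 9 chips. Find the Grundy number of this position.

Compute g(0), g(1), … for moves {1, 7, 9}:
k:     0  1  2  3  4  5  6  7  8  9 10 11 12 13 14 15
g(k):  0  1  0  1  0  1  0  1  0  1  0  1  0  1  0  1
So g(15) = 1.

1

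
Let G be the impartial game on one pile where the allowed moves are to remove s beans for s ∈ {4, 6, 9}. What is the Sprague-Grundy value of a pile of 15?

0

Compute g(0), g(1), … for moves {4, 6, 9}:
k:     0  1  2  3  4  5  6  7  8  9 10 11 12 13 14 15
g(k):  0  0  0  0  1  1  1  1  2  2  2  2  3  0  0  0
So g(15) = 0.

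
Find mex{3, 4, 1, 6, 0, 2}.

The values 0, 1, 2, 3, 4 are all present; 5 is the first non-negative integer missing from the set.

5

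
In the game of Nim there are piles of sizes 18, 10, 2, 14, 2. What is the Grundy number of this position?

In binary:
  10010  (18)
  01010  (10)
  00010  (2)
  01110  (14)
  00010  (2)
  -----
  10110  (22)

22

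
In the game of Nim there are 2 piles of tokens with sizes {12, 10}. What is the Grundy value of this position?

6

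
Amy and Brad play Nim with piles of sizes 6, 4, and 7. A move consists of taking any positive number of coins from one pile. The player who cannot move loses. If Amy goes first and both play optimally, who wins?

Amy wins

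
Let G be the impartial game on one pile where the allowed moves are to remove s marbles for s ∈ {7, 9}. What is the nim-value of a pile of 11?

1

Build the Grundy sequence with g(k) = mex{g(k−s) : s ∈ {7, 9}, s ≤ k}:
g(0) = mex{} = 0
g(1) = mex{} = 0
g(2) = mex{} = 0
g(3) = mex{} = 0
g(4) = mex{} = 0
g(5) = mex{} = 0
g(6) = mex{} = 0
g(7) = mex{0} = 1
g(8) = mex{0} = 1
g(9) = mex{0} = 1
g(10) = mex{0} = 1
g(11) = mex{0} = 1
So g(11) = 1.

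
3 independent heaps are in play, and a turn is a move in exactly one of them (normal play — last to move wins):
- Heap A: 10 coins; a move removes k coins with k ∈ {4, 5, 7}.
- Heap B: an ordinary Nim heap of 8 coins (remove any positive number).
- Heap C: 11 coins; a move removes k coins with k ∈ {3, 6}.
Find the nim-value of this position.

Build the Grundy sequence for heap A with g(k) = mex{g(k−s) : s ∈ {4, 5, 7}, s ≤ k}:
g(0) = mex{} = 0
g(1) = mex{} = 0
g(2) = mex{} = 0
g(3) = mex{} = 0
g(4) = mex{0} = 1
g(5) = mex{0} = 1
g(6) = mex{0} = 1
g(7) = mex{0} = 1
g(8) = mex{0,1} = 2
g(9) = mex{0,1} = 2
g(10) = mex{0,1} = 2
So g(10) = 2.
Heap B is a plain Nim heap of size 8, so its Grundy value is 8.
Grundy values for heap C (subtraction set {3, 6}):
g(0) = mex{} = 0
g(1) = mex{} = 0
g(2) = mex{} = 0
g(3) = mex{0} = 1
g(4) = mex{0} = 1
g(5) = mex{0} = 1
g(6) = mex{0,1} = 2
g(7) = mex{0,1} = 2
g(8) = mex{0,1} = 2
g(9) = mex{1,2} = 0
g(10) = mex{1,2} = 0
g(11) = mex{1,2} = 0
So g(11) = 0.
The value of a disjunctive sum is the nim-sum of the parts.
Combined value = 2 ⊕ 8 ⊕ 0 = 10.

10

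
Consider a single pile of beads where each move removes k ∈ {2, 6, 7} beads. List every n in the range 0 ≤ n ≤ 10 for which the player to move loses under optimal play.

0, 1, 4, 5, 9

Compute g(0), g(1), … for moves {2, 6, 7}:
g(0) = mex{} = 0
g(1) = mex{} = 0
g(2) = mex{0} = 1
g(3) = mex{0} = 1
g(4) = mex{1} = 0
g(5) = mex{1} = 0
g(6) = mex{0} = 1
g(7) = mex{0} = 1
g(8) = mex{0,1} = 2
g(9) = mex{1} = 0
g(10) = mex{0,1,2} = 3
The P-positions (g = 0) in 0..10 are 0, 1, 4, 5, 9.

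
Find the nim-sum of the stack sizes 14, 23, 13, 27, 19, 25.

Nim-sum: 14 ⊕ 23 ⊕ 13 ⊕ 27 ⊕ 19 ⊕ 25 = 5.

5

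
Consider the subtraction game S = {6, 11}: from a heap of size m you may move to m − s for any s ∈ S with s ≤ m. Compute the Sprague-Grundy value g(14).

Grundy values for subtraction set {6, 11}:
g(0) = mex{} = 0
g(1) = mex{} = 0
g(2) = mex{} = 0
g(3) = mex{} = 0
g(4) = mex{} = 0
g(5) = mex{} = 0
g(6) = mex{0} = 1
g(7) = mex{0} = 1
g(8) = mex{0} = 1
g(9) = mex{0} = 1
g(10) = mex{0} = 1
g(11) = mex{0} = 1
g(12) = mex{0,1} = 2
g(13) = mex{0,1} = 2
g(14) = mex{0,1} = 2
So g(14) = 2.

2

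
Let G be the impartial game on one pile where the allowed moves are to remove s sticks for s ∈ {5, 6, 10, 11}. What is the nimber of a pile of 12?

2

Compute g(0), g(1), … for moves {5, 6, 10, 11}:
g(0) = mex{} = 0
g(1) = mex{} = 0
g(2) = mex{} = 0
g(3) = mex{} = 0
g(4) = mex{} = 0
g(5) = mex{0} = 1
g(6) = mex{0} = 1
g(7) = mex{0} = 1
g(8) = mex{0} = 1
g(9) = mex{0} = 1
g(10) = mex{0,1} = 2
g(11) = mex{0,1} = 2
g(12) = mex{0,1} = 2
So g(12) = 2.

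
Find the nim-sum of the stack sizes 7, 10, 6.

11

In binary:
  0111  (7)
  1010  (10)
  0110  (6)
  ----
  1011  (11)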